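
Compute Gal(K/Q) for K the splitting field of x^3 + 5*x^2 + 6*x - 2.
Gal(K/Q) = S_3 (symmetric group of order 6)

Compute the discriminant of x^3 + (5)*x^2 + (6)*x + (-2): Δ = -152. Since Δ is not a rational square, the Galois group is not contained in A_3; it must be the full S_3 (irreducibility of the cubic rules out anything smaller).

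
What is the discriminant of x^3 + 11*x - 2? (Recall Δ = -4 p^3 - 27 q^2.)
Δ = -5432

For a depressed cubic x^3 + p x + q the discriminant is Δ = -4 p^3 - 27 q^2 = -4*(11)^3 - 27*(-2)^2 = -5324 - 108 = -5432.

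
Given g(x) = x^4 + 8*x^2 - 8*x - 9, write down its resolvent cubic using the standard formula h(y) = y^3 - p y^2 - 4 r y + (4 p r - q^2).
h(y) = y^3 - 8*y^2 + 36*y - 352

Identify coefficients: p = 8, q = -8, r = -9.
Plug into h(y) = y^3 - p y^2 - 4 r y + (4 p r - q^2):
  h(y) = y^3 - (8) y^2 - 4*(-9) y + (4*(8)*(-9) - (-8)^2)
       = y^3 + (-8) y^2 + (36) y + (-352).
Simplifying: h(y) = y^3 - 8*y^2 + 36*y - 352.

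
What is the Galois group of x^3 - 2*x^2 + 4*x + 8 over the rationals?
Gal(K/Q) = S_3 (symmetric group of order 6)

Compute the discriminant of x^3 + (-2)*x^2 + (4)*x + (8): Δ = -2816. Since Δ is not a rational square, the Galois group is not contained in A_3; it must be the full S_3 (irreducibility of the cubic rules out anything smaller).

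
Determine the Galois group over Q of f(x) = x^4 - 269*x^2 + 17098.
Gal(K/Q) = V_4 (Klein four-group, Z/2Z × Z/2Z)

f factors as (x^2 - 103)(x^2 - 166), so the splitting field is K = Q(sqrt(103), sqrt(166)). The elements 103, 166, 17098 are all non-squares in Q, so sqrt(103) and sqrt(166) generate independent quadratic extensions. Thus [K:Q] = 4 and Gal(K/Q) is generated by the two order-2 automorphisms sqrt(103) ↦ -sqrt(103) and sqrt(166) ↦ -sqrt(166), giving V_4.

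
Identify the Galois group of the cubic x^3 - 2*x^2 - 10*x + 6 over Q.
Gal(K/Q) = S_3 (symmetric group of order 6)

Compute the discriminant of x^3 + (-2)*x^2 + (-10)*x + (6): Δ = 5780. Since Δ is not a rational square, the Galois group is not contained in A_3; it must be the full S_3 (irreducibility of the cubic rules out anything smaller).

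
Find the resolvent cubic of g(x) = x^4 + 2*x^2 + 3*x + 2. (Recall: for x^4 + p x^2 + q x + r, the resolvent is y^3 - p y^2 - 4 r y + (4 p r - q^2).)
h(y) = y^3 - 2*y^2 - 8*y + 7

Identify coefficients: p = 2, q = 3, r = 2.
Plug into h(y) = y^3 - p y^2 - 4 r y + (4 p r - q^2):
  h(y) = y^3 - (2) y^2 - 4*(2) y + (4*(2)*(2) - (3)^2)
       = y^3 + (-2) y^2 + (-8) y + (7).
Simplifying: h(y) = y^3 - 2*y^2 - 8*y + 7.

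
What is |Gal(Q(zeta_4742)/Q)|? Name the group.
|Gal(Q(zeta_4742)/Q)| = phi(4742) = 2370; group ≅ (Z/4742Z)^* ≅ Z/2370Z

The n-th cyclotomic polynomial Φ_4742(x) is the minimal polynomial of zeta_4742 over Q and has degree phi(4742) = 2370. So Q(zeta_4742) is a degree-2370 Galois extension with Galois group (Z/4742Z)^*. By CRT, (Z/4742Z)^* ≅ (Z/2Z)^* × (Z/2371Z)^*. Each prime-power unit group is (Z/2Z)^* ≅ trivial group (order 1); (Z/2371Z)^* ≅ Z/2370Z. Hence Gal(Q(zeta_4742)/Q) ≅ Z/2370Z.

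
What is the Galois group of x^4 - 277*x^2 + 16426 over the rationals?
Gal(K/Q) = V_4 (Klein four-group, Z/2Z × Z/2Z)

f factors as (x^2 - 86)(x^2 - 191), so the splitting field is K = Q(sqrt(86), sqrt(191)). The elements 86, 191, 16426 are all non-squares in Q, so sqrt(86) and sqrt(191) generate independent quadratic extensions. Thus [K:Q] = 4 and Gal(K/Q) is generated by the two order-2 automorphisms sqrt(86) ↦ -sqrt(86) and sqrt(191) ↦ -sqrt(191), giving V_4.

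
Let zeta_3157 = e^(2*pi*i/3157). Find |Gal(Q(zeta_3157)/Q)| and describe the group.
|Gal(Q(zeta_3157)/Q)| = phi(3157) = 2400; group ≅ (Z/3157Z)^* ≅ Z/6Z × Z/10Z × Z/40Z

The n-th cyclotomic polynomial Φ_3157(x) is the minimal polynomial of zeta_3157 over Q and has degree phi(3157) = 2400. So Q(zeta_3157) is a degree-2400 Galois extension with Galois group (Z/3157Z)^*. By CRT, (Z/3157Z)^* ≅ (Z/7Z)^* × (Z/11Z)^* × (Z/41Z)^*. Each prime-power unit group is (Z/7Z)^* ≅ Z/6Z; (Z/11Z)^* ≅ Z/10Z; (Z/41Z)^* ≅ Z/40Z. Hence Gal(Q(zeta_3157)/Q) ≅ Z/6Z × Z/10Z × Z/40Z.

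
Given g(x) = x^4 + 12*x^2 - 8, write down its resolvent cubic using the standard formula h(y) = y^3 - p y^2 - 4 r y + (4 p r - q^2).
h(y) = y^3 - 12*y^2 + 32*y - 384

Identify coefficients: p = 12, q = 0, r = -8.
Plug into h(y) = y^3 - p y^2 - 4 r y + (4 p r - q^2):
  h(y) = y^3 - (12) y^2 - 4*(-8) y + (4*(12)*(-8) - (0)^2)
       = y^3 + (-12) y^2 + (32) y + (-384).
Simplifying: h(y) = y^3 - 12*y^2 + 32*y - 384.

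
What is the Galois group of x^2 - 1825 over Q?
Gal(K/Q) = Z/2Z (cyclic of order 2)

x^2 - 1825 is irreducible over Q since 1825 is not a rational square. The splitting field Q(sqrt(1825)) has degree 2 over Q, and its unique nontrivial automorphism is sqrt(1825) ↦ -sqrt(1825). Hence Gal(Q(sqrt(1825))/Q) = Z/2Z.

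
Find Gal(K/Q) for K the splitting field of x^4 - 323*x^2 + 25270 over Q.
Gal(K/Q) = V_4 (Klein four-group, Z/2Z × Z/2Z)

f factors as (x^2 - 133)(x^2 - 190), so the splitting field is K = Q(sqrt(133), sqrt(190)). The elements 133, 190, 25270 are all non-squares in Q, so sqrt(133) and sqrt(190) generate independent quadratic extensions. Thus [K:Q] = 4 and Gal(K/Q) is generated by the two order-2 automorphisms sqrt(133) ↦ -sqrt(133) and sqrt(190) ↦ -sqrt(190), giving V_4.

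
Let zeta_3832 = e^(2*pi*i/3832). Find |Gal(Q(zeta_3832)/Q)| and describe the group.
|Gal(Q(zeta_3832)/Q)| = phi(3832) = 1912; group ≅ (Z/3832Z)^* ≅ Z/2Z × Z/2Z × Z/478Z

The n-th cyclotomic polynomial Φ_3832(x) is the minimal polynomial of zeta_3832 over Q and has degree phi(3832) = 1912. So Q(zeta_3832) is a degree-1912 Galois extension with Galois group (Z/3832Z)^*. By CRT, (Z/3832Z)^* ≅ (Z/8Z)^* × (Z/479Z)^*. Each prime-power unit group is (Z/8Z)^* ≅ Z/2Z × Z/2Z; (Z/479Z)^* ≅ Z/478Z. Hence Gal(Q(zeta_3832)/Q) ≅ Z/2Z × Z/2Z × Z/478Z.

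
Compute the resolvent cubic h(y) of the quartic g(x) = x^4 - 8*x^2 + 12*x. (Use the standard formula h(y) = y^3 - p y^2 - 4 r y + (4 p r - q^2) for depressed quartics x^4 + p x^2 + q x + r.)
h(y) = y^3 + 8*y^2 - 144

Identify coefficients: p = -8, q = 12, r = 0.
Plug into h(y) = y^3 - p y^2 - 4 r y + (4 p r - q^2):
  h(y) = y^3 - (-8) y^2 - 4*(0) y + (4*(-8)*(0) - (12)^2)
       = y^3 + (8) y^2 + (0) y + (-144).
Simplifying: h(y) = y^3 + 8*y^2 - 144.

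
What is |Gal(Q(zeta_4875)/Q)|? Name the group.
|Gal(Q(zeta_4875)/Q)| = phi(4875) = 2400; group ≅ (Z/4875Z)^* ≅ Z/2Z × Z/12Z × Z/100Z

The n-th cyclotomic polynomial Φ_4875(x) is the minimal polynomial of zeta_4875 over Q and has degree phi(4875) = 2400. So Q(zeta_4875) is a degree-2400 Galois extension with Galois group (Z/4875Z)^*. By CRT, (Z/4875Z)^* ≅ (Z/3Z)^* × (Z/125Z)^* × (Z/13Z)^*. Each prime-power unit group is (Z/3Z)^* ≅ Z/2Z; (Z/125Z)^* ≅ Z/100Z; (Z/13Z)^* ≅ Z/12Z. Hence Gal(Q(zeta_4875)/Q) ≅ Z/2Z × Z/12Z × Z/100Z.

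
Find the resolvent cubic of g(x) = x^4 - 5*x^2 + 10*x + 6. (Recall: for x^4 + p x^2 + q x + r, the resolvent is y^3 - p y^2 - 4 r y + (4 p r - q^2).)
h(y) = y^3 + 5*y^2 - 24*y - 220

Identify coefficients: p = -5, q = 10, r = 6.
Plug into h(y) = y^3 - p y^2 - 4 r y + (4 p r - q^2):
  h(y) = y^3 - (-5) y^2 - 4*(6) y + (4*(-5)*(6) - (10)^2)
       = y^3 + (5) y^2 + (-24) y + (-220).
Simplifying: h(y) = y^3 + 5*y^2 - 24*y - 220.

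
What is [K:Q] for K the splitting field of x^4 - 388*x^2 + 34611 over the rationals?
[K:Q] = 4

f factors as (x^2 - 249)(x^2 - 139); the splitting field is K = Q(sqrt(249), sqrt(139)). Since 249, 139, and 34611 are all non-squares in Q, the three subfields Q(sqrt(249)), Q(sqrt(139)), Q(sqrt(34611)) are distinct degree-2 extensions, so [K:Q] = 4 (Klein four Galois group).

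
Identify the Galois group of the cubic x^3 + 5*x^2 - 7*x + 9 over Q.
Gal(K/Q) = S_3 (symmetric group of order 6)

Compute the discriminant of x^3 + (5)*x^2 + (-7)*x + (9): Δ = -9760. Since Δ is not a rational square, the Galois group is not contained in A_3; it must be the full S_3 (irreducibility of the cubic rules out anything smaller).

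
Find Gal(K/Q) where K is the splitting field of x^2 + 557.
Gal(K/Q) = Z/2Z (cyclic of order 2)

x^2 + 557 is irreducible over Q since -557 is not a rational square. The splitting field Q(sqrt(-557)) has degree 2 over Q, and its unique nontrivial automorphism is sqrt(-557) ↦ -sqrt(-557). Hence Gal(Q(sqrt(-557))/Q) = Z/2Z.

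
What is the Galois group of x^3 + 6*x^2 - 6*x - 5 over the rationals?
Gal(K/Q) = S_3 (symmetric group of order 6)

Compute the discriminant of x^3 + (6)*x^2 + (-6)*x + (-5): Δ = 9045. Since Δ is not a rational square, the Galois group is not contained in A_3; it must be the full S_3 (irreducibility of the cubic rules out anything smaller).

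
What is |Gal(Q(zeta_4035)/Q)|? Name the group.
|Gal(Q(zeta_4035)/Q)| = phi(4035) = 2144; group ≅ (Z/4035Z)^* ≅ Z/2Z × Z/4Z × Z/268Z

The n-th cyclotomic polynomial Φ_4035(x) is the minimal polynomial of zeta_4035 over Q and has degree phi(4035) = 2144. So Q(zeta_4035) is a degree-2144 Galois extension with Galois group (Z/4035Z)^*. By CRT, (Z/4035Z)^* ≅ (Z/3Z)^* × (Z/5Z)^* × (Z/269Z)^*. Each prime-power unit group is (Z/3Z)^* ≅ Z/2Z; (Z/5Z)^* ≅ Z/4Z; (Z/269Z)^* ≅ Z/268Z. Hence Gal(Q(zeta_4035)/Q) ≅ Z/2Z × Z/4Z × Z/268Z.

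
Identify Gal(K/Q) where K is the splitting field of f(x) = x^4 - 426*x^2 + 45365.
Gal(K/Q) = V_4 (Klein four-group, Z/2Z × Z/2Z)

f factors as (x^2 - 211)(x^2 - 215), so the splitting field is K = Q(sqrt(211), sqrt(215)). The elements 211, 215, 45365 are all non-squares in Q, so sqrt(211) and sqrt(215) generate independent quadratic extensions. Thus [K:Q] = 4 and Gal(K/Q) is generated by the two order-2 automorphisms sqrt(211) ↦ -sqrt(211) and sqrt(215) ↦ -sqrt(215), giving V_4.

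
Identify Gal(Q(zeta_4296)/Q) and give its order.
|Gal(Q(zeta_4296)/Q)| = phi(4296) = 1424; group ≅ (Z/4296Z)^* ≅ Z/2Z × Z/2Z × Z/2Z × Z/178Z

The n-th cyclotomic polynomial Φ_4296(x) is the minimal polynomial of zeta_4296 over Q and has degree phi(4296) = 1424. So Q(zeta_4296) is a degree-1424 Galois extension with Galois group (Z/4296Z)^*. By CRT, (Z/4296Z)^* ≅ (Z/8Z)^* × (Z/3Z)^* × (Z/179Z)^*. Each prime-power unit group is (Z/8Z)^* ≅ Z/2Z × Z/2Z; (Z/3Z)^* ≅ Z/2Z; (Z/179Z)^* ≅ Z/178Z. Hence Gal(Q(zeta_4296)/Q) ≅ Z/2Z × Z/2Z × Z/2Z × Z/178Z.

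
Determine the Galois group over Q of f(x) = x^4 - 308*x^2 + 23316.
Gal(K/Q) = V_4 (Klein four-group, Z/2Z × Z/2Z)

f factors as (x^2 - 134)(x^2 - 174), so the splitting field is K = Q(sqrt(134), sqrt(174)). The elements 134, 174, 23316 are all non-squares in Q, so sqrt(134) and sqrt(174) generate independent quadratic extensions. Thus [K:Q] = 4 and Gal(K/Q) is generated by the two order-2 automorphisms sqrt(134) ↦ -sqrt(134) and sqrt(174) ↦ -sqrt(174), giving V_4.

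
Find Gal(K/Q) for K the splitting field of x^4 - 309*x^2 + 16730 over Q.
Gal(K/Q) = V_4 (Klein four-group, Z/2Z × Z/2Z)

f factors as (x^2 - 239)(x^2 - 70), so the splitting field is K = Q(sqrt(239), sqrt(70)). The elements 239, 70, 16730 are all non-squares in Q, so sqrt(239) and sqrt(70) generate independent quadratic extensions. Thus [K:Q] = 4 and Gal(K/Q) is generated by the two order-2 automorphisms sqrt(239) ↦ -sqrt(239) and sqrt(70) ↦ -sqrt(70), giving V_4.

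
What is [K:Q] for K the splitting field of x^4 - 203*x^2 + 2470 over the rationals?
[K:Q] = 4

f factors as (x^2 - 13)(x^2 - 190); the splitting field is K = Q(sqrt(13), sqrt(190)). Since 13, 190, and 2470 are all non-squares in Q, the three subfields Q(sqrt(13)), Q(sqrt(190)), Q(sqrt(2470)) are distinct degree-2 extensions, so [K:Q] = 4 (Klein four Galois group).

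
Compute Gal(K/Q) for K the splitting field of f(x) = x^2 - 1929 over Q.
Gal(K/Q) = Z/2Z (cyclic of order 2)

x^2 - 1929 is irreducible over Q since 1929 is not a rational square. The splitting field Q(sqrt(1929)) has degree 2 over Q, and its unique nontrivial automorphism is sqrt(1929) ↦ -sqrt(1929). Hence Gal(Q(sqrt(1929))/Q) = Z/2Z.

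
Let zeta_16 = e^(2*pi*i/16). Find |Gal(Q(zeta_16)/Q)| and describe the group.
|Gal(Q(zeta_16)/Q)| = phi(16) = 8; group ≅ (Z/16Z)^* ≅ Z/2Z × Z/4Z

The n-th cyclotomic polynomial Φ_16(x) is the minimal polynomial of zeta_16 over Q and has degree phi(16) = 8. So Q(zeta_16) is a degree-8 Galois extension with Galois group (Z/16Z)^*. (Z/16Z)^* for n = 2^4 is Z/2Z × Z/2^2Z (not cyclic). Hence Gal(Q(zeta_16)/Q) ≅ Z/2Z × Z/4Z.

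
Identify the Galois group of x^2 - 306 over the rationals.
Gal(K/Q) = Z/2Z (cyclic of order 2)

x^2 - 306 is irreducible over Q since 306 is not a rational square. The splitting field Q(sqrt(306)) has degree 2 over Q, and its unique nontrivial automorphism is sqrt(306) ↦ -sqrt(306). Hence Gal(Q(sqrt(306))/Q) = Z/2Z.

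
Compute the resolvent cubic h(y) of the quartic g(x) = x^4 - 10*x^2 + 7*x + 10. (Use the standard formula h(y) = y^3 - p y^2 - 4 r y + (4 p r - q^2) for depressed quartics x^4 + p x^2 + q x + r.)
h(y) = y^3 + 10*y^2 - 40*y - 449

Identify coefficients: p = -10, q = 7, r = 10.
Plug into h(y) = y^3 - p y^2 - 4 r y + (4 p r - q^2):
  h(y) = y^3 - (-10) y^2 - 4*(10) y + (4*(-10)*(10) - (7)^2)
       = y^3 + (10) y^2 + (-40) y + (-449).
Simplifying: h(y) = y^3 + 10*y^2 - 40*y - 449.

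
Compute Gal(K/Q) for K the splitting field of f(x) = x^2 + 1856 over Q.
Gal(K/Q) = Z/2Z (cyclic of order 2)

x^2 + 1856 is irreducible over Q since -1856 is not a rational square. The splitting field Q(sqrt(-1856)) has degree 2 over Q, and its unique nontrivial automorphism is sqrt(-1856) ↦ -sqrt(-1856). Hence Gal(Q(sqrt(-1856))/Q) = Z/2Z.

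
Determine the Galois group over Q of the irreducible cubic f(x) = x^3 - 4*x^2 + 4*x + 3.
Gal(K/Q) = S_3 (symmetric group of order 6)

Compute the discriminant of x^3 + (-4)*x^2 + (4)*x + (3): Δ = -339. Since Δ is not a rational square, the Galois group is not contained in A_3; it must be the full S_3 (irreducibility of the cubic rules out anything smaller).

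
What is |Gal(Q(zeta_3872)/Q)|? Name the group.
|Gal(Q(zeta_3872)/Q)| = phi(3872) = 1760; group ≅ (Z/3872Z)^* ≅ Z/2Z × Z/8Z × Z/110Z

The n-th cyclotomic polynomial Φ_3872(x) is the minimal polynomial of zeta_3872 over Q and has degree phi(3872) = 1760. So Q(zeta_3872) is a degree-1760 Galois extension with Galois group (Z/3872Z)^*. By CRT, (Z/3872Z)^* ≅ (Z/32Z)^* × (Z/121Z)^*. Each prime-power unit group is (Z/32Z)^* ≅ Z/2Z × Z/8Z; (Z/121Z)^* ≅ Z/110Z. Hence Gal(Q(zeta_3872)/Q) ≅ Z/2Z × Z/8Z × Z/110Z.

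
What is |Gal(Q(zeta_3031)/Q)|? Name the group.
|Gal(Q(zeta_3031)/Q)| = phi(3031) = 2592; group ≅ (Z/3031Z)^* ≅ Z/6Z × Z/432Z

The n-th cyclotomic polynomial Φ_3031(x) is the minimal polynomial of zeta_3031 over Q and has degree phi(3031) = 2592. So Q(zeta_3031) is a degree-2592 Galois extension with Galois group (Z/3031Z)^*. By CRT, (Z/3031Z)^* ≅ (Z/7Z)^* × (Z/433Z)^*. Each prime-power unit group is (Z/7Z)^* ≅ Z/6Z; (Z/433Z)^* ≅ Z/432Z. Hence Gal(Q(zeta_3031)/Q) ≅ Z/6Z × Z/432Z.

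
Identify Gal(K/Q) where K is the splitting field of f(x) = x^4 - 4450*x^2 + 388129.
Gal(K/Q) = Z/2Z (cyclic of order 2)

f factors as (x^2 - 89)(x^2 - 4361), so the splitting field is K = Q(sqrt(89), sqrt(4361)). The squarefree part of 89 is 89 and the squarefree part of 4361 is also 89, so sqrt(89) and sqrt(4361) are both rational multiples of sqrt(89). Hence Q(sqrt(89)) = Q(sqrt(4361)) = Q(sqrt(89)), and the splitting field collapses to a single degree-2 extension with Galois group Z/2Z.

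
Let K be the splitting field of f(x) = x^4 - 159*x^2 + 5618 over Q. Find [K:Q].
[K:Q] = 4

f factors as (x^2 - 53)(x^2 - 106); the splitting field is K = Q(sqrt(53), sqrt(106)). Since 53, 106, and 5618 are all non-squares in Q, the three subfields Q(sqrt(53)), Q(sqrt(106)), Q(sqrt(5618)) are distinct degree-2 extensions, so [K:Q] = 4 (Klein four Galois group).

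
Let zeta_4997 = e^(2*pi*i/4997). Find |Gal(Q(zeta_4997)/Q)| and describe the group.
|Gal(Q(zeta_4997)/Q)| = phi(4997) = 4716; group ≅ (Z/4997Z)^* ≅ Z/18Z × Z/262Z

The n-th cyclotomic polynomial Φ_4997(x) is the minimal polynomial of zeta_4997 over Q and has degree phi(4997) = 4716. So Q(zeta_4997) is a degree-4716 Galois extension with Galois group (Z/4997Z)^*. By CRT, (Z/4997Z)^* ≅ (Z/19Z)^* × (Z/263Z)^*. Each prime-power unit group is (Z/19Z)^* ≅ Z/18Z; (Z/263Z)^* ≅ Z/262Z. Hence Gal(Q(zeta_4997)/Q) ≅ Z/18Z × Z/262Z.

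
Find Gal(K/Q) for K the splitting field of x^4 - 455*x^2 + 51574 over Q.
Gal(K/Q) = V_4 (Klein four-group, Z/2Z × Z/2Z)

f factors as (x^2 - 214)(x^2 - 241), so the splitting field is K = Q(sqrt(214), sqrt(241)). The elements 214, 241, 51574 are all non-squares in Q, so sqrt(214) and sqrt(241) generate independent quadratic extensions. Thus [K:Q] = 4 and Gal(K/Q) is generated by the two order-2 automorphisms sqrt(214) ↦ -sqrt(214) and sqrt(241) ↦ -sqrt(241), giving V_4.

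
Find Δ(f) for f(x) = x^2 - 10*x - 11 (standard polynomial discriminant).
Δ = 144

For a quadratic a x^2 + b x + c the discriminant is Δ = b^2 - 4ac = (-10)^2 - 4*(1)*(-11) = 100 - (-44) = 144.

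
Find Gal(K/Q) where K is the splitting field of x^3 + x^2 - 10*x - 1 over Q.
Gal(K/Q) = S_3 (symmetric group of order 6)

Compute the discriminant of x^3 + (1)*x^2 + (-10)*x + (-1): Δ = 4257. Since Δ is not a rational square, the Galois group is not contained in A_3; it must be the full S_3 (irreducibility of the cubic rules out anything smaller).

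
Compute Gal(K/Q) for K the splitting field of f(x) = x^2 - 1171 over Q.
Gal(K/Q) = Z/2Z (cyclic of order 2)

x^2 - 1171 is irreducible over Q since 1171 is not a rational square. The splitting field Q(sqrt(1171)) has degree 2 over Q, and its unique nontrivial automorphism is sqrt(1171) ↦ -sqrt(1171). Hence Gal(Q(sqrt(1171))/Q) = Z/2Z.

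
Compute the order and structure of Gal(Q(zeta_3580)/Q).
|Gal(Q(zeta_3580)/Q)| = phi(3580) = 1424; group ≅ (Z/3580Z)^* ≅ Z/2Z × Z/4Z × Z/178Z

The n-th cyclotomic polynomial Φ_3580(x) is the minimal polynomial of zeta_3580 over Q and has degree phi(3580) = 1424. So Q(zeta_3580) is a degree-1424 Galois extension with Galois group (Z/3580Z)^*. By CRT, (Z/3580Z)^* ≅ (Z/4Z)^* × (Z/5Z)^* × (Z/179Z)^*. Each prime-power unit group is (Z/4Z)^* ≅ Z/2Z; (Z/5Z)^* ≅ Z/4Z; (Z/179Z)^* ≅ Z/178Z. Hence Gal(Q(zeta_3580)/Q) ≅ Z/2Z × Z/4Z × Z/178Z.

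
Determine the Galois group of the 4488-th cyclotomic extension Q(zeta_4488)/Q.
|Gal(Q(zeta_4488)/Q)| = phi(4488) = 1280; group ≅ (Z/4488Z)^* ≅ Z/2Z × Z/2Z × Z/2Z × Z/10Z × Z/16Z

The n-th cyclotomic polynomial Φ_4488(x) is the minimal polynomial of zeta_4488 over Q and has degree phi(4488) = 1280. So Q(zeta_4488) is a degree-1280 Galois extension with Galois group (Z/4488Z)^*. By CRT, (Z/4488Z)^* ≅ (Z/8Z)^* × (Z/3Z)^* × (Z/11Z)^* × (Z/17Z)^*. Each prime-power unit group is (Z/8Z)^* ≅ Z/2Z × Z/2Z; (Z/3Z)^* ≅ Z/2Z; (Z/11Z)^* ≅ Z/10Z; (Z/17Z)^* ≅ Z/16Z. Hence Gal(Q(zeta_4488)/Q) ≅ Z/2Z × Z/2Z × Z/2Z × Z/10Z × Z/16Z.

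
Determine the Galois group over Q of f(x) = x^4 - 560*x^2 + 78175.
Gal(K/Q) = V_4 (Klein four-group, Z/2Z × Z/2Z)

f factors as (x^2 - 265)(x^2 - 295), so the splitting field is K = Q(sqrt(265), sqrt(295)). The elements 265, 295, 78175 are all non-squares in Q, so sqrt(265) and sqrt(295) generate independent quadratic extensions. Thus [K:Q] = 4 and Gal(K/Q) is generated by the two order-2 automorphisms sqrt(265) ↦ -sqrt(265) and sqrt(295) ↦ -sqrt(295), giving V_4.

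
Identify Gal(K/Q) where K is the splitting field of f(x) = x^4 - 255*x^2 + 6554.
Gal(K/Q) = V_4 (Klein four-group, Z/2Z × Z/2Z)

f factors as (x^2 - 29)(x^2 - 226), so the splitting field is K = Q(sqrt(29), sqrt(226)). The elements 29, 226, 6554 are all non-squares in Q, so sqrt(29) and sqrt(226) generate independent quadratic extensions. Thus [K:Q] = 4 and Gal(K/Q) is generated by the two order-2 automorphisms sqrt(29) ↦ -sqrt(29) and sqrt(226) ↦ -sqrt(226), giving V_4.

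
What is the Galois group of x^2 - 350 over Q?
Gal(K/Q) = Z/2Z (cyclic of order 2)

x^2 - 350 is irreducible over Q since 350 is not a rational square. The splitting field Q(sqrt(350)) has degree 2 over Q, and its unique nontrivial automorphism is sqrt(350) ↦ -sqrt(350). Hence Gal(Q(sqrt(350))/Q) = Z/2Z.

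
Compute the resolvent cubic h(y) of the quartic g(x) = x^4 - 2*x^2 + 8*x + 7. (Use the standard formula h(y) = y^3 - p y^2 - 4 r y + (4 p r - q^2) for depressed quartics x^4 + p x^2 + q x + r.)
h(y) = y^3 + 2*y^2 - 28*y - 120

Identify coefficients: p = -2, q = 8, r = 7.
Plug into h(y) = y^3 - p y^2 - 4 r y + (4 p r - q^2):
  h(y) = y^3 - (-2) y^2 - 4*(7) y + (4*(-2)*(7) - (8)^2)
       = y^3 + (2) y^2 + (-28) y + (-120).
Simplifying: h(y) = y^3 + 2*y^2 - 28*y - 120.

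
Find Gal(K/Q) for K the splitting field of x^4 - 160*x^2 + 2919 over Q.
Gal(K/Q) = V_4 (Klein four-group, Z/2Z × Z/2Z)

f factors as (x^2 - 139)(x^2 - 21), so the splitting field is K = Q(sqrt(139), sqrt(21)). The elements 139, 21, 2919 are all non-squares in Q, so sqrt(139) and sqrt(21) generate independent quadratic extensions. Thus [K:Q] = 4 and Gal(K/Q) is generated by the two order-2 automorphisms sqrt(139) ↦ -sqrt(139) and sqrt(21) ↦ -sqrt(21), giving V_4.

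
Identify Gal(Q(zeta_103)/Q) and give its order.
|Gal(Q(zeta_103)/Q)| = phi(103) = 102; group ≅ (Z/103Z)^* ≅ Z/102Z

The n-th cyclotomic polynomial Φ_103(x) is the minimal polynomial of zeta_103 over Q and has degree phi(103) = 102. So Q(zeta_103) is a degree-102 Galois extension with Galois group (Z/103Z)^*. (Z/103Z)^* is cyclic since 103 is an odd prime power (or 4). Hence Gal(Q(zeta_103)/Q) ≅ Z/102Z.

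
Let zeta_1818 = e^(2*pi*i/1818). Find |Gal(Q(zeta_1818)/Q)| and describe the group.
|Gal(Q(zeta_1818)/Q)| = phi(1818) = 600; group ≅ (Z/1818Z)^* ≅ Z/6Z × Z/100Z

The n-th cyclotomic polynomial Φ_1818(x) is the minimal polynomial of zeta_1818 over Q and has degree phi(1818) = 600. So Q(zeta_1818) is a degree-600 Galois extension with Galois group (Z/1818Z)^*. By CRT, (Z/1818Z)^* ≅ (Z/2Z)^* × (Z/9Z)^* × (Z/101Z)^*. Each prime-power unit group is (Z/2Z)^* ≅ trivial group (order 1); (Z/9Z)^* ≅ Z/6Z; (Z/101Z)^* ≅ Z/100Z. Hence Gal(Q(zeta_1818)/Q) ≅ Z/6Z × Z/100Z.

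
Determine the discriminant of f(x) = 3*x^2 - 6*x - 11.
Δ = 168

For a quadratic a x^2 + b x + c the discriminant is Δ = b^2 - 4ac = (-6)^2 - 4*(3)*(-11) = 36 - (-132) = 168.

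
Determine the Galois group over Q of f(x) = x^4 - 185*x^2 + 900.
Gal(K/Q) = Z/2Z (cyclic of order 2)

f factors as (x^2 - 180)(x^2 - 5), so the splitting field is K = Q(sqrt(180), sqrt(5)). The squarefree part of 180 is 5 and the squarefree part of 5 is also 5, so sqrt(180) and sqrt(5) are both rational multiples of sqrt(5). Hence Q(sqrt(180)) = Q(sqrt(5)) = Q(sqrt(5)), and the splitting field collapses to a single degree-2 extension with Galois group Z/2Z.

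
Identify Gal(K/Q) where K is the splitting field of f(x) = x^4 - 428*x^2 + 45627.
Gal(K/Q) = V_4 (Klein four-group, Z/2Z × Z/2Z)

f factors as (x^2 - 227)(x^2 - 201), so the splitting field is K = Q(sqrt(227), sqrt(201)). The elements 227, 201, 45627 are all non-squares in Q, so sqrt(227) and sqrt(201) generate independent quadratic extensions. Thus [K:Q] = 4 and Gal(K/Q) is generated by the two order-2 automorphisms sqrt(227) ↦ -sqrt(227) and sqrt(201) ↦ -sqrt(201), giving V_4.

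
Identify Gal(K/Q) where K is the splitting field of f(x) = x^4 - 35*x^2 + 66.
Gal(K/Q) = V_4 (Klein four-group, Z/2Z × Z/2Z)

f factors as (x^2 - 2)(x^2 - 33), so the splitting field is K = Q(sqrt(2), sqrt(33)). The elements 2, 33, 66 are all non-squares in Q, so sqrt(2) and sqrt(33) generate independent quadratic extensions. Thus [K:Q] = 4 and Gal(K/Q) is generated by the two order-2 automorphisms sqrt(2) ↦ -sqrt(2) and sqrt(33) ↦ -sqrt(33), giving V_4.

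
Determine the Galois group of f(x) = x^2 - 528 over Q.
Gal(K/Q) = Z/2Z (cyclic of order 2)

x^2 - 528 is irreducible over Q since 528 is not a rational square. The splitting field Q(sqrt(528)) has degree 2 over Q, and its unique nontrivial automorphism is sqrt(528) ↦ -sqrt(528). Hence Gal(Q(sqrt(528))/Q) = Z/2Z.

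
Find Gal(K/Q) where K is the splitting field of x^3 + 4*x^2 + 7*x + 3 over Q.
Gal(K/Q) = S_3 (symmetric group of order 6)

Compute the discriminant of x^3 + (4)*x^2 + (7)*x + (3): Δ = -87. Since Δ is not a rational square, the Galois group is not contained in A_3; it must be the full S_3 (irreducibility of the cubic rules out anything smaller).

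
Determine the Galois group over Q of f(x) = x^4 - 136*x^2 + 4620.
Gal(K/Q) = V_4 (Klein four-group, Z/2Z × Z/2Z)

f factors as (x^2 - 66)(x^2 - 70), so the splitting field is K = Q(sqrt(66), sqrt(70)). The elements 66, 70, 4620 are all non-squares in Q, so sqrt(66) and sqrt(70) generate independent quadratic extensions. Thus [K:Q] = 4 and Gal(K/Q) is generated by the two order-2 automorphisms sqrt(66) ↦ -sqrt(66) and sqrt(70) ↦ -sqrt(70), giving V_4.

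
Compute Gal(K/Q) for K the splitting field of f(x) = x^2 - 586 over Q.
Gal(K/Q) = Z/2Z (cyclic of order 2)

x^2 - 586 is irreducible over Q since 586 is not a rational square. The splitting field Q(sqrt(586)) has degree 2 over Q, and its unique nontrivial automorphism is sqrt(586) ↦ -sqrt(586). Hence Gal(Q(sqrt(586))/Q) = Z/2Z.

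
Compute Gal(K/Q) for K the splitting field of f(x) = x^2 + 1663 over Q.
Gal(K/Q) = Z/2Z (cyclic of order 2)

x^2 + 1663 is irreducible over Q since -1663 is not a rational square. The splitting field Q(sqrt(-1663)) has degree 2 over Q, and its unique nontrivial automorphism is sqrt(-1663) ↦ -sqrt(-1663). Hence Gal(Q(sqrt(-1663))/Q) = Z/2Z.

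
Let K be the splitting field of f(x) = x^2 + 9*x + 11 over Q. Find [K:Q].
[K:Q] = 2

The discriminant of x^2 + (9)*x + (11) is b^2 - 4c = 81 - (44) = 37. Since 37 is not a perfect square in Q, the polynomial is irreducible over Q. Its two roots generate a degree-2 extension, so [K:Q] = 2.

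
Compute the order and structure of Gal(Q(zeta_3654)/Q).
|Gal(Q(zeta_3654)/Q)| = phi(3654) = 1008; group ≅ (Z/3654Z)^* ≅ Z/6Z × Z/6Z × Z/28Z

The n-th cyclotomic polynomial Φ_3654(x) is the minimal polynomial of zeta_3654 over Q and has degree phi(3654) = 1008. So Q(zeta_3654) is a degree-1008 Galois extension with Galois group (Z/3654Z)^*. By CRT, (Z/3654Z)^* ≅ (Z/2Z)^* × (Z/9Z)^* × (Z/7Z)^* × (Z/29Z)^*. Each prime-power unit group is (Z/2Z)^* ≅ trivial group (order 1); (Z/9Z)^* ≅ Z/6Z; (Z/7Z)^* ≅ Z/6Z; (Z/29Z)^* ≅ Z/28Z. Hence Gal(Q(zeta_3654)/Q) ≅ Z/6Z × Z/6Z × Z/28Z.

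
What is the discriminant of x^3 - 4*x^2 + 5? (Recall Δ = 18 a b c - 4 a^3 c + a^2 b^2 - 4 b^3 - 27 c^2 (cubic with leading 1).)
Δ = 605

For x^3 + a x^2 + b x + c the discriminant is Δ = 18 a b c - 4 a^3 c + a^2 b^2 - 4 b^3 - 27 c^2.
Plug a = -4, b = 0, c = 5:
  18*(-4)*(0)*(5) - 4*(-4)^3*(5) + (-4)^2*(0)^2 - 4*(0)^3 - 27*(5)^2
  = 0 + (1280) + 0 + (0) + (-675)
  = 605.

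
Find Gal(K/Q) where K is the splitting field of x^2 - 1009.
Gal(K/Q) = Z/2Z (cyclic of order 2)

x^2 - 1009 is irreducible over Q since 1009 is not a rational square. The splitting field Q(sqrt(1009)) has degree 2 over Q, and its unique nontrivial automorphism is sqrt(1009) ↦ -sqrt(1009). Hence Gal(Q(sqrt(1009))/Q) = Z/2Z.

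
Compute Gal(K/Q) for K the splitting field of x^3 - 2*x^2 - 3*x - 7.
Gal(K/Q) = S_3 (symmetric group of order 6)

Compute the discriminant of x^3 + (-2)*x^2 + (-3)*x + (-7): Δ = -2159. Since Δ is not a rational square, the Galois group is not contained in A_3; it must be the full S_3 (irreducibility of the cubic rules out anything smaller).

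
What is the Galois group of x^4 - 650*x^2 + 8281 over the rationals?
Gal(K/Q) = Z/2Z (cyclic of order 2)

f factors as (x^2 - 13)(x^2 - 637), so the splitting field is K = Q(sqrt(13), sqrt(637)). The squarefree part of 13 is 13 and the squarefree part of 637 is also 13, so sqrt(13) and sqrt(637) are both rational multiples of sqrt(13). Hence Q(sqrt(13)) = Q(sqrt(637)) = Q(sqrt(13)), and the splitting field collapses to a single degree-2 extension with Galois group Z/2Z.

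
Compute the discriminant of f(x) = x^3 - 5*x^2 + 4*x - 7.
Δ = -2159

For x^3 + a x^2 + b x + c the discriminant is Δ = 18 a b c - 4 a^3 c + a^2 b^2 - 4 b^3 - 27 c^2.
Plug a = -5, b = 4, c = -7:
  18*(-5)*(4)*(-7) - 4*(-5)^3*(-7) + (-5)^2*(4)^2 - 4*(4)^3 - 27*(-7)^2
  = 2520 + (-3500) + 400 + (-256) + (-1323)
  = -2159.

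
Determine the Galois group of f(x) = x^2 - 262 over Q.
Gal(K/Q) = Z/2Z (cyclic of order 2)

x^2 - 262 is irreducible over Q since 262 is not a rational square. The splitting field Q(sqrt(262)) has degree 2 over Q, and its unique nontrivial automorphism is sqrt(262) ↦ -sqrt(262). Hence Gal(Q(sqrt(262))/Q) = Z/2Z.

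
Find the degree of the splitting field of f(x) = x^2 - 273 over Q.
[K:Q] = 2

The polynomial x^2 - 273 is irreducible over Q since 273 is not a perfect square. Its splitting field is Q(sqrt(273)), which has degree 2 over Q.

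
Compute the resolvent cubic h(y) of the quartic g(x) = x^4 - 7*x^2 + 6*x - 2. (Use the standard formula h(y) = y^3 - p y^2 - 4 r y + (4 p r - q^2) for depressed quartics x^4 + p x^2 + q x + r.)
h(y) = y^3 + 7*y^2 + 8*y + 20

Identify coefficients: p = -7, q = 6, r = -2.
Plug into h(y) = y^3 - p y^2 - 4 r y + (4 p r - q^2):
  h(y) = y^3 - (-7) y^2 - 4*(-2) y + (4*(-7)*(-2) - (6)^2)
       = y^3 + (7) y^2 + (8) y + (20).
Simplifying: h(y) = y^3 + 7*y^2 + 8*y + 20.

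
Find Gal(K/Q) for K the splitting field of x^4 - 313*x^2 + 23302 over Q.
Gal(K/Q) = V_4 (Klein four-group, Z/2Z × Z/2Z)

f factors as (x^2 - 122)(x^2 - 191), so the splitting field is K = Q(sqrt(122), sqrt(191)). The elements 122, 191, 23302 are all non-squares in Q, so sqrt(122) and sqrt(191) generate independent quadratic extensions. Thus [K:Q] = 4 and Gal(K/Q) is generated by the two order-2 automorphisms sqrt(122) ↦ -sqrt(122) and sqrt(191) ↦ -sqrt(191), giving V_4.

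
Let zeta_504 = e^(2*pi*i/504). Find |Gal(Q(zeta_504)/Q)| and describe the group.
|Gal(Q(zeta_504)/Q)| = phi(504) = 144; group ≅ (Z/504Z)^* ≅ Z/2Z × Z/2Z × Z/6Z × Z/6Z

The n-th cyclotomic polynomial Φ_504(x) is the minimal polynomial of zeta_504 over Q and has degree phi(504) = 144. So Q(zeta_504) is a degree-144 Galois extension with Galois group (Z/504Z)^*. By CRT, (Z/504Z)^* ≅ (Z/8Z)^* × (Z/9Z)^* × (Z/7Z)^*. Each prime-power unit group is (Z/8Z)^* ≅ Z/2Z × Z/2Z; (Z/9Z)^* ≅ Z/6Z; (Z/7Z)^* ≅ Z/6Z. Hence Gal(Q(zeta_504)/Q) ≅ Z/2Z × Z/2Z × Z/6Z × Z/6Z.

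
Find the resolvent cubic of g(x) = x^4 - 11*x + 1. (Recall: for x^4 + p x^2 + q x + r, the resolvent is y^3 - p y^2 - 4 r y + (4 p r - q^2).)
h(y) = y^3 - 4*y - 121

Identify coefficients: p = 0, q = -11, r = 1.
Plug into h(y) = y^3 - p y^2 - 4 r y + (4 p r - q^2):
  h(y) = y^3 - (0) y^2 - 4*(1) y + (4*(0)*(1) - (-11)^2)
       = y^3 + (0) y^2 + (-4) y + (-121).
Simplifying: h(y) = y^3 - 4*y - 121.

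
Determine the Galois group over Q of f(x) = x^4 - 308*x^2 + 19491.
Gal(K/Q) = V_4 (Klein four-group, Z/2Z × Z/2Z)

f factors as (x^2 - 89)(x^2 - 219), so the splitting field is K = Q(sqrt(89), sqrt(219)). The elements 89, 219, 19491 are all non-squares in Q, so sqrt(89) and sqrt(219) generate independent quadratic extensions. Thus [K:Q] = 4 and Gal(K/Q) is generated by the two order-2 automorphisms sqrt(89) ↦ -sqrt(89) and sqrt(219) ↦ -sqrt(219), giving V_4.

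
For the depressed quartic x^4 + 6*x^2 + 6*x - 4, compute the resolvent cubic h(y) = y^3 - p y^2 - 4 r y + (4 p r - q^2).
h(y) = y^3 - 6*y^2 + 16*y - 132

Identify coefficients: p = 6, q = 6, r = -4.
Plug into h(y) = y^3 - p y^2 - 4 r y + (4 p r - q^2):
  h(y) = y^3 - (6) y^2 - 4*(-4) y + (4*(6)*(-4) - (6)^2)
       = y^3 + (-6) y^2 + (16) y + (-132).
Simplifying: h(y) = y^3 - 6*y^2 + 16*y - 132.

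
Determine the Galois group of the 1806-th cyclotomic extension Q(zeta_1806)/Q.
|Gal(Q(zeta_1806)/Q)| = phi(1806) = 504; group ≅ (Z/1806Z)^* ≅ Z/2Z × Z/6Z × Z/42Z

The n-th cyclotomic polynomial Φ_1806(x) is the minimal polynomial of zeta_1806 over Q and has degree phi(1806) = 504. So Q(zeta_1806) is a degree-504 Galois extension with Galois group (Z/1806Z)^*. By CRT, (Z/1806Z)^* ≅ (Z/2Z)^* × (Z/3Z)^* × (Z/7Z)^* × (Z/43Z)^*. Each prime-power unit group is (Z/2Z)^* ≅ trivial group (order 1); (Z/3Z)^* ≅ Z/2Z; (Z/7Z)^* ≅ Z/6Z; (Z/43Z)^* ≅ Z/42Z. Hence Gal(Q(zeta_1806)/Q) ≅ Z/2Z × Z/6Z × Z/42Z.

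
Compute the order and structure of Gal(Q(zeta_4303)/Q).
|Gal(Q(zeta_4303)/Q)| = phi(4303) = 3960; group ≅ (Z/4303Z)^* ≅ Z/12Z × Z/330Z

The n-th cyclotomic polynomial Φ_4303(x) is the minimal polynomial of zeta_4303 over Q and has degree phi(4303) = 3960. So Q(zeta_4303) is a degree-3960 Galois extension with Galois group (Z/4303Z)^*. By CRT, (Z/4303Z)^* ≅ (Z/13Z)^* × (Z/331Z)^*. Each prime-power unit group is (Z/13Z)^* ≅ Z/12Z; (Z/331Z)^* ≅ Z/330Z. Hence Gal(Q(zeta_4303)/Q) ≅ Z/12Z × Z/330Z.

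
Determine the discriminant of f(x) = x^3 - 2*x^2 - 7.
Δ = -1547

For x^3 + a x^2 + b x + c the discriminant is Δ = 18 a b c - 4 a^3 c + a^2 b^2 - 4 b^3 - 27 c^2.
Plug a = -2, b = 0, c = -7:
  18*(-2)*(0)*(-7) - 4*(-2)^3*(-7) + (-2)^2*(0)^2 - 4*(0)^3 - 27*(-7)^2
  = 0 + (-224) + 0 + (0) + (-1323)
  = -1547.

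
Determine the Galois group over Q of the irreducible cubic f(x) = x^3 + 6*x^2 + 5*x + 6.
Gal(K/Q) = S_3 (symmetric group of order 6)

Compute the discriminant of x^3 + (6)*x^2 + (5)*x + (6): Δ = -2516. Since Δ is not a rational square, the Galois group is not contained in A_3; it must be the full S_3 (irreducibility of the cubic rules out anything smaller).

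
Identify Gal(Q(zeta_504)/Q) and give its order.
|Gal(Q(zeta_504)/Q)| = phi(504) = 144; group ≅ (Z/504Z)^* ≅ Z/2Z × Z/2Z × Z/6Z × Z/6Z

The n-th cyclotomic polynomial Φ_504(x) is the minimal polynomial of zeta_504 over Q and has degree phi(504) = 144. So Q(zeta_504) is a degree-144 Galois extension with Galois group (Z/504Z)^*. By CRT, (Z/504Z)^* ≅ (Z/8Z)^* × (Z/9Z)^* × (Z/7Z)^*. Each prime-power unit group is (Z/8Z)^* ≅ Z/2Z × Z/2Z; (Z/9Z)^* ≅ Z/6Z; (Z/7Z)^* ≅ Z/6Z. Hence Gal(Q(zeta_504)/Q) ≅ Z/2Z × Z/2Z × Z/6Z × Z/6Z.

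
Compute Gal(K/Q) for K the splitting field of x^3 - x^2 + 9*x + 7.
Gal(K/Q) = S_3 (symmetric group of order 6)

Compute the discriminant of x^3 + (-1)*x^2 + (9)*x + (7): Δ = -5264. Since Δ is not a rational square, the Galois group is not contained in A_3; it must be the full S_3 (irreducibility of the cubic rules out anything smaller).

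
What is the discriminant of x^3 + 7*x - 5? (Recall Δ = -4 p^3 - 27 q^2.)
Δ = -2047

For a depressed cubic x^3 + p x + q the discriminant is Δ = -4 p^3 - 27 q^2 = -4*(7)^3 - 27*(-5)^2 = -1372 - 675 = -2047.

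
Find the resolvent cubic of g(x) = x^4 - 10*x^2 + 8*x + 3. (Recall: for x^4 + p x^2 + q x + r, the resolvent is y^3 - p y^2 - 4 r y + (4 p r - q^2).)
h(y) = y^3 + 10*y^2 - 12*y - 184

Identify coefficients: p = -10, q = 8, r = 3.
Plug into h(y) = y^3 - p y^2 - 4 r y + (4 p r - q^2):
  h(y) = y^3 - (-10) y^2 - 4*(3) y + (4*(-10)*(3) - (8)^2)
       = y^3 + (10) y^2 + (-12) y + (-184).
Simplifying: h(y) = y^3 + 10*y^2 - 12*y - 184.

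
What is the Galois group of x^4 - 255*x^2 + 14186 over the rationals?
Gal(K/Q) = V_4 (Klein four-group, Z/2Z × Z/2Z)

f factors as (x^2 - 82)(x^2 - 173), so the splitting field is K = Q(sqrt(82), sqrt(173)). The elements 82, 173, 14186 are all non-squares in Q, so sqrt(82) and sqrt(173) generate independent quadratic extensions. Thus [K:Q] = 4 and Gal(K/Q) is generated by the two order-2 automorphisms sqrt(82) ↦ -sqrt(82) and sqrt(173) ↦ -sqrt(173), giving V_4.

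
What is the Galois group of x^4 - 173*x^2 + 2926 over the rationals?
Gal(K/Q) = V_4 (Klein four-group, Z/2Z × Z/2Z)

f factors as (x^2 - 154)(x^2 - 19), so the splitting field is K = Q(sqrt(154), sqrt(19)). The elements 154, 19, 2926 are all non-squares in Q, so sqrt(154) and sqrt(19) generate independent quadratic extensions. Thus [K:Q] = 4 and Gal(K/Q) is generated by the two order-2 automorphisms sqrt(154) ↦ -sqrt(154) and sqrt(19) ↦ -sqrt(19), giving V_4.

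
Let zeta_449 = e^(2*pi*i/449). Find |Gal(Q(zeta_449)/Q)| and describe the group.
|Gal(Q(zeta_449)/Q)| = phi(449) = 448; group ≅ (Z/449Z)^* ≅ Z/448Z

The n-th cyclotomic polynomial Φ_449(x) is the minimal polynomial of zeta_449 over Q and has degree phi(449) = 448. So Q(zeta_449) is a degree-448 Galois extension with Galois group (Z/449Z)^*. (Z/449Z)^* is cyclic since 449 is an odd prime power (or 4). Hence Gal(Q(zeta_449)/Q) ≅ Z/448Z.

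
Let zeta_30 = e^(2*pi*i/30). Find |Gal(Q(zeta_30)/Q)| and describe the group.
|Gal(Q(zeta_30)/Q)| = phi(30) = 8; group ≅ (Z/30Z)^* ≅ Z/2Z × Z/4Z

The n-th cyclotomic polynomial Φ_30(x) is the minimal polynomial of zeta_30 over Q and has degree phi(30) = 8. So Q(zeta_30) is a degree-8 Galois extension with Galois group (Z/30Z)^*. By CRT, (Z/30Z)^* ≅ (Z/2Z)^* × (Z/3Z)^* × (Z/5Z)^*. Each prime-power unit group is (Z/2Z)^* ≅ trivial group (order 1); (Z/3Z)^* ≅ Z/2Z; (Z/5Z)^* ≅ Z/4Z. Hence Gal(Q(zeta_30)/Q) ≅ Z/2Z × Z/4Z.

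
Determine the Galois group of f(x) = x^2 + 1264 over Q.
Gal(K/Q) = Z/2Z (cyclic of order 2)

x^2 + 1264 is irreducible over Q since -1264 is not a rational square. The splitting field Q(sqrt(-1264)) has degree 2 over Q, and its unique nontrivial automorphism is sqrt(-1264) ↦ -sqrt(-1264). Hence Gal(Q(sqrt(-1264))/Q) = Z/2Z.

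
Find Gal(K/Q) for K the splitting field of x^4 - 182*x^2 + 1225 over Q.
Gal(K/Q) = Z/2Z (cyclic of order 2)

f factors as (x^2 - 175)(x^2 - 7), so the splitting field is K = Q(sqrt(175), sqrt(7)). The squarefree part of 175 is 7 and the squarefree part of 7 is also 7, so sqrt(175) and sqrt(7) are both rational multiples of sqrt(7). Hence Q(sqrt(175)) = Q(sqrt(7)) = Q(sqrt(7)), and the splitting field collapses to a single degree-2 extension with Galois group Z/2Z.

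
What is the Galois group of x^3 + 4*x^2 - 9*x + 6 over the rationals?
Gal(K/Q) = S_3 (symmetric group of order 6)

Compute the discriminant of x^3 + (4)*x^2 + (-9)*x + (6): Δ = -2184. Since Δ is not a rational square, the Galois group is not contained in A_3; it must be the full S_3 (irreducibility of the cubic rules out anything smaller).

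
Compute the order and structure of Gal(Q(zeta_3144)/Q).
|Gal(Q(zeta_3144)/Q)| = phi(3144) = 1040; group ≅ (Z/3144Z)^* ≅ Z/2Z × Z/2Z × Z/2Z × Z/130Z

The n-th cyclotomic polynomial Φ_3144(x) is the minimal polynomial of zeta_3144 over Q and has degree phi(3144) = 1040. So Q(zeta_3144) is a degree-1040 Galois extension with Galois group (Z/3144Z)^*. By CRT, (Z/3144Z)^* ≅ (Z/8Z)^* × (Z/3Z)^* × (Z/131Z)^*. Each prime-power unit group is (Z/8Z)^* ≅ Z/2Z × Z/2Z; (Z/3Z)^* ≅ Z/2Z; (Z/131Z)^* ≅ Z/130Z. Hence Gal(Q(zeta_3144)/Q) ≅ Z/2Z × Z/2Z × Z/2Z × Z/130Z.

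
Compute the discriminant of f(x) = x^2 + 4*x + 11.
Δ = -28

For a quadratic a x^2 + b x + c the discriminant is Δ = b^2 - 4ac = (4)^2 - 4*(1)*(11) = 16 - (44) = -28.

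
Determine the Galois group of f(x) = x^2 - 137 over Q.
Gal(K/Q) = Z/2Z (cyclic of order 2)

x^2 - 137 is irreducible over Q since 137 is not a rational square. The splitting field Q(sqrt(137)) has degree 2 over Q, and its unique nontrivial automorphism is sqrt(137) ↦ -sqrt(137). Hence Gal(Q(sqrt(137))/Q) = Z/2Z.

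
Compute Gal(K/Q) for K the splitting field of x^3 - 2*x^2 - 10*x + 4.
Gal(K/Q) = S_3 (symmetric group of order 6)

Compute the discriminant of x^3 + (-2)*x^2 + (-10)*x + (4): Δ = 5536. Since Δ is not a rational square, the Galois group is not contained in A_3; it must be the full S_3 (irreducibility of the cubic rules out anything smaller).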